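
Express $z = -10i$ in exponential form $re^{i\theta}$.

r = |z| = sqrt((0)^2 + (-10)^2) = sqrt(0 + 100) = sqrt(100) = 10
a = 0 and b < 0, so z lies on the negative imaginary axis: θ = -90° = -π/2
z = 10e^(-i*π/2)


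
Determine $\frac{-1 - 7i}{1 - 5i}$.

Multiply numerator and denominator by conjugate (1 + 5i):
= (-1 - 7i)(1 + 5i) / (1^2 + (-5)^2)
= (34 - 12i) / 26
Divide through by 2: (17 - 6i) / 13
= 17/13 - (6/13)i


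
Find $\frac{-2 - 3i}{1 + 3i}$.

Multiply numerator and denominator by conjugate (1 - 3i):
= (-2 - 3i)(1 - 3i) / (1^2 + 3^2)
= (-11 + 3i) / 10
= -11/10 + (3/10)i


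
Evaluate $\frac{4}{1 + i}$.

Multiply numerator and denominator by conjugate (1 - i):
= (4)(1 - i) / (1^2 + 1^2)
= (4 - 4i) / 2
= 2 - 2i


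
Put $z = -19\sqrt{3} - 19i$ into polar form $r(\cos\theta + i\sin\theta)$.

r = |z| = sqrt(a^2 + b^2) = sqrt((-19*sqrt(3))^2 + (-19)^2) = sqrt(1083 + 361) = sqrt(1444) = 38
θ = arctan(b/a) = arctan(-19/-32.909) (quadrant-adjusted) = 210°
z = 38(cos 210° + i sin 210°)


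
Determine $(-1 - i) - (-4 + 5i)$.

(-1 - (-4)) + (-1 - 5)i = 3 - 6i


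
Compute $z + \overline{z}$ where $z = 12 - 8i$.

z + conjugate(z) = (a + bi) + (a - bi) = 2a
= 2 * 12 = 24


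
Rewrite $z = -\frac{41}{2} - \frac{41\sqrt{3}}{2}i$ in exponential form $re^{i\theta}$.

r = |z| = sqrt((-41/2)^2 + (-41*sqrt(3)/2)^2) = sqrt(1681/4 + 5043/4) = sqrt(1681) = 41
θ = arctan(b/a) = arctan(-35.507/-20.5) (quadrant-adjusted) = 240° = 4π/3
z = 41e^(i*4π/3)


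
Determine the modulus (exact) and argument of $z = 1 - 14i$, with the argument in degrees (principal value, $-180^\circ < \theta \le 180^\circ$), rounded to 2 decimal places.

|z| = sqrt(1^2 + (-14)^2) = sqrt(197)
arg(z) = arctan(b/a) = arctan(-14/1) (quadrant-adjusted) = -85.91°


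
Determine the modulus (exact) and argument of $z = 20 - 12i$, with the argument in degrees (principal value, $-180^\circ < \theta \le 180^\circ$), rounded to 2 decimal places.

|z| = sqrt(20^2 + (-12)^2) = sqrt(544)
arg(z) = arctan(b/a) = arctan(-12/20) (quadrant-adjusted) = -30.96°


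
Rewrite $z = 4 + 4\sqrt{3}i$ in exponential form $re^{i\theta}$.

r = |z| = sqrt((4)^2 + (4*sqrt(3))^2) = sqrt(16 + 48) = sqrt(64) = 8
θ = arctan(b/a) = arctan(6.9282/4) (quadrant-adjusted) = 60° = π/3
z = 8e^(i*π/3)


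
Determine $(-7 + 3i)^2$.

(a + bi)^2 = a^2 - b^2 + 2abi
= (-7)^2 - 3^2 + 2*(-7)*3i
= 40 - 42i


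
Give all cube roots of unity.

ω_k = e^(2πik/3) = cos(2πk/3) + i sin(2πk/3) for k = 0, 1, ..., 2
Roots: 1, -1/2 + (sqrt(3)/2)i, -1/2 - (sqrt(3)/2)i


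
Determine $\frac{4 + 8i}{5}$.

Divisor is real, so divide each part by 5:
= 4/5 + (8/5)i


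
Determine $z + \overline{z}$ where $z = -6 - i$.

z + conjugate(z) = (a + bi) + (a - bi) = 2a
= 2 * (-6) = -12


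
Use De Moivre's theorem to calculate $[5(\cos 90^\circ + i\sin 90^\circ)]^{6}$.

By De Moivre: z^n = r^n(cos(nθ) + i sin(nθ))
= 5^6(cos(6*90°) + i sin(6*90°))
= 15625(cos 180° + i sin 180°)
= -15625


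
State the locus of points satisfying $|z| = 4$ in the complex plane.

|z| = 4 means sqrt(x^2 + y^2) = 4
This is a circle of radius 4 centered at the origin


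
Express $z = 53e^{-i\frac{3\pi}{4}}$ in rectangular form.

a = r cos θ = 53 * -sqrt(2)/2 = -53*sqrt(2)/2
b = r sin θ = 53 * -sqrt(2)/2 = -53*sqrt(2)/2
z = -53*sqrt(2)/2 - (53*sqrt(2)/2)i


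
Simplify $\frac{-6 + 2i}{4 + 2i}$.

Multiply numerator and denominator by conjugate (4 - 2i):
= (-6 + 2i)(4 - 2i) / (4^2 + 2^2)
= (-20 + 20i) / 20
= -1 + i


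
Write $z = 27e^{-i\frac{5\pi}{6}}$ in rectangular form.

a = r cos θ = 27 * -sqrt(3)/2 = -27*sqrt(3)/2
b = r sin θ = 27 * -1/2 = -27/2
z = -27*sqrt(3)/2 - (27/2)i


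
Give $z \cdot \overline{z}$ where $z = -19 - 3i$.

z * conjugate(z) = |z|^2 = a^2 + b^2
= (-19)^2 + (-3)^2 = 370


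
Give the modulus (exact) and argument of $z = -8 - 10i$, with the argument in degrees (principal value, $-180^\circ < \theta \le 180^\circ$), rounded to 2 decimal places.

|z| = sqrt((-8)^2 + (-10)^2) = sqrt(164)
arg(z) = arctan(b/a) = arctan(-10/-8) (quadrant-adjusted) = -128.66°


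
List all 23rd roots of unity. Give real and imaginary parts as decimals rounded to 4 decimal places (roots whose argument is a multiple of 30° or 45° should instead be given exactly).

ω_k = e^(2πik/23) = cos(2πk/23) + i sin(2πk/23) for k = 0, 1, ..., 22
Roots: 1, 0.9629 + 0.2698i, 0.8544 + 0.5196i, 0.6826 + 0.7308i, 0.4601 + 0.8879i, 0.2035 + 0.9791i, -0.0682 + 0.9977i, -0.3349 + 0.9423i, -0.5767 + 0.8170i, -0.7757 + 0.6311i, -0.9172 + 0.3984i, -0.9907 + 0.1362i, -0.9907 - 0.1362i, -0.9172 - 0.3984i, -0.7757 - 0.6311i, -0.5767 - 0.8170i, -0.3349 - 0.9423i, -0.0682 - 0.9977i, 0.2035 - 0.9791i, 0.4601 - 0.8879i, 0.6826 - 0.7308i, 0.8544 - 0.5196i, 0.9629 - 0.2698i


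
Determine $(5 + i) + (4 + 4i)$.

(5 + 4) + (1 + 4)i = 9 + 5i


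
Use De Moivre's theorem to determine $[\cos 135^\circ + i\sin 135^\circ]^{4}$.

By De Moivre: z^n = r^n(cos(nθ) + i sin(nθ))
= 1^4(cos(4*135°) + i sin(4*135°))
= 1(cos 180° + i sin 180°)
= -1


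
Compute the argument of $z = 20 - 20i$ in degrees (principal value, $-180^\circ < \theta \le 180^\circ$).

θ = arctan(b/a) = arctan(-20/20) (quadrant-adjusted) = -45°


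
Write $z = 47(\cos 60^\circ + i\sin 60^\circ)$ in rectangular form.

a = r cos θ = 47 * 1/2 = 47/2
b = r sin θ = 47 * sqrt(3)/2 = 47*sqrt(3)/2
z = 47/2 + (47*sqrt(3)/2)i


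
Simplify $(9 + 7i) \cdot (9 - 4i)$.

(a1*a2 - b1*b2) + (a1*b2 + b1*a2)i
= (81 - (-28)) + (-36 + 63)i
= 109 + 27i


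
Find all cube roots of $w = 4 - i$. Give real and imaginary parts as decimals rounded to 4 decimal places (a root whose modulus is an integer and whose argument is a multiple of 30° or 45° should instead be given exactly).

|w| = sqrt(17) ≈ 4.123106, arg(w) ≈ 345.963757°
Root modulus = sqrt(17)^(1/3) ≈ 1.603522
Root arguments: θ_k = (arg(w) + 360°k)/3 for k = 0, 1, ..., 2
Compute each root as (root modulus)(cos θ_k + i sin θ_k) using full-precision intermediates, then round to 4 decimal places.
Roots: -0.6858 + 1.4495i, -0.9124 - 1.3187i, 1.5982 - 0.1308i


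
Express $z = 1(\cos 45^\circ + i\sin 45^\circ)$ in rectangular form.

a = r cos θ = 1 * sqrt(2)/2 = sqrt(2)/2
b = r sin θ = 1 * sqrt(2)/2 = sqrt(2)/2
z = sqrt(2)/2 + (sqrt(2)/2)i


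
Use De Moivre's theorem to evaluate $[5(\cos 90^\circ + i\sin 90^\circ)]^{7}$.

By De Moivre: z^n = r^n(cos(nθ) + i sin(nθ))
= 5^7(cos(7*90°) + i sin(7*90°))
= 78125(cos 270° + i sin 270°)
= -78125i


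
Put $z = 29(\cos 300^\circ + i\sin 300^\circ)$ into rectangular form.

a = r cos θ = 29 * 1/2 = 29/2
b = r sin θ = 29 * -sqrt(3)/2 = -29*sqrt(3)/2
z = 29/2 - (29*sqrt(3)/2)i


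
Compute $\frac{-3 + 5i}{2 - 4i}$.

Multiply numerator and denominator by conjugate (2 + 4i):
= (-3 + 5i)(2 + 4i) / (2^2 + (-4)^2)
= (-26 - 2i) / 20
Divide through by 2: (-13 - i) / 10
= -13/10 - (1/10)i


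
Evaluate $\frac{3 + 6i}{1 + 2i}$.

Multiply numerator and denominator by conjugate (1 - 2i):
= (3 + 6i)(1 - 2i) / (1^2 + 2^2)
= (15) / 5
= 3


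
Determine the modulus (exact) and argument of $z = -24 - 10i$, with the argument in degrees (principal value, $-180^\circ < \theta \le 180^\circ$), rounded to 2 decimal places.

|z| = sqrt((-24)^2 + (-10)^2) = 26
arg(z) = arctan(b/a) = arctan(-10/-24) (quadrant-adjusted) = -157.38°


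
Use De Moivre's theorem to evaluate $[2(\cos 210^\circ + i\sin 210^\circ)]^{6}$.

By De Moivre: z^n = r^n(cos(nθ) + i sin(nθ))
= 2^6(cos(6*210°) + i sin(6*210°))
= 64(cos 180° + i sin 180°)
= -64


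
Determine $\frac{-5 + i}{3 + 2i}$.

Multiply numerator and denominator by conjugate (3 - 2i):
= (-5 + i)(3 - 2i) / (3^2 + 2^2)
= (-13 + 13i) / 13
= -1 + i


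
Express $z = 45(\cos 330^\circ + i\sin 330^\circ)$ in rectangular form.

a = r cos θ = 45 * sqrt(3)/2 = 45*sqrt(3)/2
b = r sin θ = 45 * -1/2 = -45/2
z = 45*sqrt(3)/2 - (45/2)i


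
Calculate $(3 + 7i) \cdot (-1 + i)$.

(a1*a2 - b1*b2) + (a1*b2 + b1*a2)i
= (-3 - 7) + (3 + (-7))i
= -10 - 4i


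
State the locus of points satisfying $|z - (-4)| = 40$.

|z - z0| = r describes a circle centered at z0 with radius r
Here z0 = -4 and r = 40
Locus: Circle centered at (-4, 0) with radius 40


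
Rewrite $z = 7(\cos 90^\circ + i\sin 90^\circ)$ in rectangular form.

a = r cos θ = 7 * 0 = 0
b = r sin θ = 7 * 1 = 7
z = 7i


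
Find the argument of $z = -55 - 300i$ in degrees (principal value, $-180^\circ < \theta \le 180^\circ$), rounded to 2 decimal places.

θ = arctan(b/a) = arctan(-300/-55) (quadrant-adjusted) = -100.39°


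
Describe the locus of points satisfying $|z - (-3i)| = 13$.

|z - z0| = r describes a circle centered at z0 with radius r
Here z0 = -3i and r = 13
Locus: Circle centered at (0, -3) with radius 13


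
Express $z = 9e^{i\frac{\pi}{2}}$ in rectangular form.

a = r cos θ = 9 * 0 = 0
b = r sin θ = 9 * 1 = 9
z = 9i


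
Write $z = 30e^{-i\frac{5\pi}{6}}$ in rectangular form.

a = r cos θ = 30 * -sqrt(3)/2 = -15*sqrt(3)
b = r sin θ = 30 * -1/2 = -15
z = -15*sqrt(3) - 15i


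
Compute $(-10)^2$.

(a + bi)^2 = a^2 - b^2 + 2abi
= (-10)^2 - 0^2 + 2*(-10)*0i
= 100


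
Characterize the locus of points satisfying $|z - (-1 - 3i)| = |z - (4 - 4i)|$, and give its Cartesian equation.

|z - z1| = |z - z2| means z is equidistant from z1 and z2,
i.e. the perpendicular bisector of the segment from (-1, -3) to (4, -4) (midpoint (3/2, -7/2)).
With z = x + yi, square both sides:
(x - (-1))^2 + (y - (-3))^2 = (x - 4)^2 + (y - (-4))^2
The x^2 and y^2 terms cancel: 10x + (-2)y = 32 - 10 = 22
Simplify: 5x - y = 11
Locus: Perpendicular bisector of the segment from (-1, -3) to (4, -4): the line 5x - y = 11


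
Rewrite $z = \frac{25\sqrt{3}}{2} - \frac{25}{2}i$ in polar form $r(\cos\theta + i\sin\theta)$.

r = |z| = sqrt(a^2 + b^2) = sqrt((25*sqrt(3)/2)^2 + (-25/2)^2) = sqrt(1875/4 + 625/4) = sqrt(625) = 25
θ = arctan(b/a) = arctan(-12.5/21.6506) (quadrant-adjusted) = 330°
z = 25(cos 330° + i sin 330°)


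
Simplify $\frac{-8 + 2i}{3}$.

Divisor is real, so divide each part by 3:
= -8/3 + (2/3)i


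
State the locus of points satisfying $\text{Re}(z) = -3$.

Re(z) = x where z = x + yi; the equation x = -3 is satisfied by all points with that x-coordinate
Locus: Vertical line x = -3


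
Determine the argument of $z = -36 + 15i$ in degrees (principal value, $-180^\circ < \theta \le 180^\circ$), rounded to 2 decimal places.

θ = arctan(b/a) = arctan(15/-36) (quadrant-adjusted) = 157.38°


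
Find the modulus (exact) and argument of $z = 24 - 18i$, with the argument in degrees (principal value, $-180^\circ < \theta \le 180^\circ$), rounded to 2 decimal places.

|z| = sqrt(24^2 + (-18)^2) = 30
arg(z) = arctan(b/a) = arctan(-18/24) (quadrant-adjusted) = -36.87°


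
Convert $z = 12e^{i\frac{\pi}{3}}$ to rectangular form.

a = r cos θ = 12 * 1/2 = 6
b = r sin θ = 12 * sqrt(3)/2 = 6*sqrt(3)
z = 6 + 6*sqrt(3)i


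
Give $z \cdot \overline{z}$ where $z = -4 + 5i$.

z * conjugate(z) = |z|^2 = a^2 + b^2
= (-4)^2 + 5^2 = 41


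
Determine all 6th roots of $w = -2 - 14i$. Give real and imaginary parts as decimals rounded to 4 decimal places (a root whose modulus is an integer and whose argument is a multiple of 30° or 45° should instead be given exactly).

|w| = sqrt(200) ≈ 14.142136, arg(w) ≈ 261.869898°
Root modulus = sqrt(200)^(1/6) ≈ 1.555079
Root arguments: θ_k = (arg(w) + 360°k)/6 for k = 0, 1, ..., 5
Compute each root as (root modulus)(cos θ_k + i sin θ_k) using full-precision intermediates, then round to 4 decimal places.
Roots: 1.1253 + 1.0733i, -0.3669 + 1.5112i, -1.4922 + 0.4379i, -1.1253 - 1.0733i, 0.3669 - 1.5112i, 1.4922 - 0.4379i


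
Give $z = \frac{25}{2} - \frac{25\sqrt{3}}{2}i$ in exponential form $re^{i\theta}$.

r = |z| = sqrt((25/2)^2 + (-25*sqrt(3)/2)^2) = sqrt(625/4 + 1875/4) = sqrt(625) = 25
θ = arctan(b/a) = arctan(-21.6506/12.5) (quadrant-adjusted) = -60° = -π/3
z = 25e^(-i*π/3)


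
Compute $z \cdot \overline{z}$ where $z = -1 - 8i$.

z * conjugate(z) = |z|^2 = a^2 + b^2
= (-1)^2 + (-8)^2 = 65


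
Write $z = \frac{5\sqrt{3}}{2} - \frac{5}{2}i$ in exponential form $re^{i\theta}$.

r = |z| = sqrt((5*sqrt(3)/2)^2 + (-5/2)^2) = sqrt(75/4 + 25/4) = sqrt(25) = 5
θ = arctan(b/a) = arctan(-2.5/4.3301) (quadrant-adjusted) = -30° = -π/6
z = 5e^(-i*π/6)


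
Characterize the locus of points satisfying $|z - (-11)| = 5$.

|z - z0| = r describes a circle centered at z0 with radius r
Here z0 = -11 and r = 5
Locus: Circle centered at (-11, 0) with radius 5


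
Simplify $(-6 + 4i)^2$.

(a + bi)^2 = a^2 - b^2 + 2abi
= (-6)^2 - 4^2 + 2*(-6)*4i
= 20 - 48i


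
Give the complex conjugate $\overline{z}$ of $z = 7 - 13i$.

If z = a + bi, then conjugate(z) = a - bi
conjugate(7 - 13i) = 7 + 13i


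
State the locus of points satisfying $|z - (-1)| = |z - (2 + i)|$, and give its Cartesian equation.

|z - z1| = |z - z2| means z is equidistant from z1 and z2,
i.e. the perpendicular bisector of the segment from (-1, 0) to (2, 1) (midpoint (1/2, 1/2)).
With z = x + yi, square both sides:
(x - (-1))^2 + (y - 0)^2 = (x - 2)^2 + (y - 1)^2
The x^2 and y^2 terms cancel: 6x + 2y = 5 - 1 = 4
Simplify: 3x + y = 2
Locus: Perpendicular bisector of the segment from (-1, 0) to (2, 1): the line 3x + y = 2


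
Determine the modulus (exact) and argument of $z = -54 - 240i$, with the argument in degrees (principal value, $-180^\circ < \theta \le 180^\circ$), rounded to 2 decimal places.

|z| = sqrt((-54)^2 + (-240)^2) = 246
arg(z) = arctan(b/a) = arctan(-240/-54) (quadrant-adjusted) = -102.68°


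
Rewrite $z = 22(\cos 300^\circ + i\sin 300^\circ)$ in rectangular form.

a = r cos θ = 22 * 1/2 = 11
b = r sin θ = 22 * -sqrt(3)/2 = -11*sqrt(3)
z = 11 - 11*sqrt(3)i


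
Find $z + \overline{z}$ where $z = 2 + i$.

z + conjugate(z) = (a + bi) + (a - bi) = 2a
= 2 * 2 = 4


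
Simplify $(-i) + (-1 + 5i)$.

(0 + (-1)) + (-1 + 5)i = -1 + 4i


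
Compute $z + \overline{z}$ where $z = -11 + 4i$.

z + conjugate(z) = (a + bi) + (a - bi) = 2a
= 2 * (-11) = -22


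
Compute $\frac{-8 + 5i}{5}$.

Divisor is real, so divide each part by 5:
= -8/5 + i


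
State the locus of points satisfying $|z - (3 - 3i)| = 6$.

|z - z0| = r describes a circle centered at z0 with radius r
Here z0 = 3 - 3i and r = 6
Locus: Circle centered at (3, -3) with radius 6


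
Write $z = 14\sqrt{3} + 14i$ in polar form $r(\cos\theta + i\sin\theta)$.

r = |z| = sqrt(a^2 + b^2) = sqrt((14*sqrt(3))^2 + (14)^2) = sqrt(588 + 196) = sqrt(784) = 28
θ = arctan(b/a) = arctan(14/24.2487) (quadrant-adjusted) = 30°
z = 28(cos 30° + i sin 30°)


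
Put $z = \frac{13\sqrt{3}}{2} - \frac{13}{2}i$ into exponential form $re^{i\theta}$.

r = |z| = sqrt((13*sqrt(3)/2)^2 + (-13/2)^2) = sqrt(507/4 + 169/4) = sqrt(169) = 13
θ = arctan(b/a) = arctan(-6.5/11.2583) (quadrant-adjusted) = -30° = -π/6
z = 13e^(-i*π/6)


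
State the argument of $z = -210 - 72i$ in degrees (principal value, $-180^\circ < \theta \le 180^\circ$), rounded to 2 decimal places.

θ = arctan(b/a) = arctan(-72/-210) (quadrant-adjusted) = -161.08°


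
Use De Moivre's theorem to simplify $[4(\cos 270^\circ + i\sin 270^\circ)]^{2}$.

By De Moivre: z^n = r^n(cos(nθ) + i sin(nθ))
= 4^2(cos(2*270°) + i sin(2*270°))
= 16(cos 180° + i sin 180°)
= -16


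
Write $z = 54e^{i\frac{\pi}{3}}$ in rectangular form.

a = r cos θ = 54 * 1/2 = 27
b = r sin θ = 54 * sqrt(3)/2 = 27*sqrt(3)
z = 27 + 27*sqrt(3)i


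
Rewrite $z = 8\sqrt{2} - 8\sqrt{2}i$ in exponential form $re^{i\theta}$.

r = |z| = sqrt((8*sqrt(2))^2 + (-8*sqrt(2))^2) = sqrt(128 + 128) = sqrt(256) = 16
θ = arctan(b/a) = arctan(-11.3137/11.3137) (quadrant-adjusted) = -45° = -π/4
z = 16e^(-i*π/4)


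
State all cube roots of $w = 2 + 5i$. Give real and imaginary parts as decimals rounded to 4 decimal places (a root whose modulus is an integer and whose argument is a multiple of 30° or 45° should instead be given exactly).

|w| = sqrt(29) ≈ 5.385165, arg(w) ≈ 68.198591°
Root modulus = sqrt(29)^(1/3) ≈ 1.752803
Root arguments: θ_k = (arg(w) + 360°k)/3 for k = 0, 1, ..., 2
Compute each root as (root modulus)(cos θ_k + i sin θ_k) using full-precision intermediates, then round to 4 decimal places.
Roots: 1.6166 + 0.6773i, -1.3949 + 1.0614i, -0.2217 - 1.7387i


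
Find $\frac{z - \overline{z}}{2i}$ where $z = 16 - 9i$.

z - conjugate(z) = 2bi
(z - conjugate(z))/(2i) = 2bi/(2i) = b = -9


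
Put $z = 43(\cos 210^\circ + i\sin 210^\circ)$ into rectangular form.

a = r cos θ = 43 * -sqrt(3)/2 = -43*sqrt(3)/2
b = r sin θ = 43 * -1/2 = -43/2
z = -43*sqrt(3)/2 - (43/2)i


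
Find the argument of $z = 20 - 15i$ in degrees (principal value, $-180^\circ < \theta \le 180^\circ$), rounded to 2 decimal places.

θ = arctan(b/a) = arctan(-15/20) (quadrant-adjusted) = -36.87°


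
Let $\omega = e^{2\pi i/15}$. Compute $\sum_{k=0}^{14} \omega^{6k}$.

Let ζ = ω^6 = e^(2πi·6/15). Since 15 ∤ 6, ζ ≠ 1.
Sum = Σ_{k=0}^{14} ζ^k = (ζ^15 - 1)/(ζ - 1) = (ω^{6·15} - 1)/(ζ - 1) = (1 - 1)/(ζ - 1) = 0


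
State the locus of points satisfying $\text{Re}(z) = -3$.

Re(z) = x where z = x + yi; the equation x = -3 is satisfied by all points with that x-coordinate
Locus: Vertical line x = -3


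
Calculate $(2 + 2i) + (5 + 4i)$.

(2 + 5) + (2 + 4)i = 7 + 6i


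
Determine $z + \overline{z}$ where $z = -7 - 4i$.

z + conjugate(z) = (a + bi) + (a - bi) = 2a
= 2 * (-7) = -14


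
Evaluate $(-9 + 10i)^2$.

(a + bi)^2 = a^2 - b^2 + 2abi
= (-9)^2 - 10^2 + 2*(-9)*10i
= -19 - 180i


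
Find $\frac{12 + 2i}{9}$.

Divisor is real, so divide each part by 9:
= 4/3 + (2/9)i


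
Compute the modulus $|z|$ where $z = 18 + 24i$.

|z| = sqrt(a^2 + b^2) = sqrt(18^2 + 24^2) = sqrt(900) = 30


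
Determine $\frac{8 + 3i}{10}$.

Divisor is real, so divide each part by 10:
= 4/5 + (3/10)i


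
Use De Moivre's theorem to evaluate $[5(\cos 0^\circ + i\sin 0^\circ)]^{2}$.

By De Moivre: z^n = r^n(cos(nθ) + i sin(nθ))
= 5^2(cos(2*0°) + i sin(2*0°))
= 25(cos 0° + i sin 0°)
= 25


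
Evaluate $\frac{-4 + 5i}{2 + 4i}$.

Multiply numerator and denominator by conjugate (2 - 4i):
= (-4 + 5i)(2 - 4i) / (2^2 + 4^2)
= (12 + 26i) / 20
Divide through by 2: (6 + 13i) / 10
= 3/5 + (13/10)i


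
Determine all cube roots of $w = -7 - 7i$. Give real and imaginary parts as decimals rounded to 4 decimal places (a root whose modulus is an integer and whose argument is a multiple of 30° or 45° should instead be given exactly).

|w| = sqrt(98) ≈ 9.899495, arg(w) = 225°
Root modulus = sqrt(98)^(1/3) ≈ 2.147193
Root arguments: θ_k = (225° + 360°k)/3 for k = 0, 1, ..., 2
Compute each root as (root modulus)(cos θ_k + i sin θ_k) using full-precision intermediates, then round to 4 decimal places.
Roots: 0.5557 + 2.0740i, -2.0740 - 0.5557i, 1.5183 - 1.5183i


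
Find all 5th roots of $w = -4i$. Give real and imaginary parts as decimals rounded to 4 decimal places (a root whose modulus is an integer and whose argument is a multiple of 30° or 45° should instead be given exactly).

|w| = 4, arg(w) = 270°
Root modulus = 4^(1/5) ≈ 1.319508
Root arguments: θ_k = (270° + 360°k)/5 for k = 0, 1, ..., 4
Compute each root as (root modulus)(cos θ_k + i sin θ_k) using full-precision intermediates, then round to 4 decimal places.
Roots: 0.7756 + 1.0675i, -0.7756 + 1.0675i, -1.2549 - 0.4078i, -1.3195i, 1.2549 - 0.4078i


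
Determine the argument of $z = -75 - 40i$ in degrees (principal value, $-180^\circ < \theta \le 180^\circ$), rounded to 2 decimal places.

θ = arctan(b/a) = arctan(-40/-75) (quadrant-adjusted) = -151.93°


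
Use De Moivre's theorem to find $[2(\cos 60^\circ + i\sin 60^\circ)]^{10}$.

By De Moivre: z^n = r^n(cos(nθ) + i sin(nθ))
= 2^10(cos(10*60°) + i sin(10*60°))
= 1024(cos 240° + i sin 240°)
= -512 - 512*sqrt(3)i


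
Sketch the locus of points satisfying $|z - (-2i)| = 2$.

|z - z0| = r describes a circle centered at z0 with radius r
Here z0 = -2i and r = 2
Locus: Circle centered at (0, -2) with radius 2


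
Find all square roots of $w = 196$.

|w| = 196, arg(w) = 0°
Root modulus = 196^(1/2) = 14
Root arguments: θ_k = (0° + 360°k)/2 for k = 0, 1, ..., 1
Roots: 14, -14


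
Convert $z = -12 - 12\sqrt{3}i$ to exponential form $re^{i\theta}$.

r = |z| = sqrt((-12)^2 + (-12*sqrt(3))^2) = sqrt(144 + 432) = sqrt(576) = 24
θ = arctan(b/a) = arctan(-20.7846/-12) (quadrant-adjusted) = -120° = -2π/3
z = 24e^(-i*2π/3)


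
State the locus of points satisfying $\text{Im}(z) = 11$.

Im(z) = y where z = x + yi; the equation y = 11 is satisfied by all points with that y-coordinate
Locus: Horizontal line y = 11


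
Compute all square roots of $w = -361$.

|w| = 361, arg(w) = 180°
Root modulus = 361^(1/2) = 19
Root arguments: θ_k = (180° + 360°k)/2 for k = 0, 1, ..., 1
Roots: 19i, -19i


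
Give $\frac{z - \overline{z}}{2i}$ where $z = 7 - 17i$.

z - conjugate(z) = 2bi
(z - conjugate(z))/(2i) = 2bi/(2i) = b = -17


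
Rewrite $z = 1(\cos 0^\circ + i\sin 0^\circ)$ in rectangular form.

a = r cos θ = 1 * 1 = 1
b = r sin θ = 1 * 0 = 0
z = 1


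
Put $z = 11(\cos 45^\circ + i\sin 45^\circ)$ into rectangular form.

a = r cos θ = 11 * sqrt(2)/2 = 11*sqrt(2)/2
b = r sin θ = 11 * sqrt(2)/2 = 11*sqrt(2)/2
z = 11*sqrt(2)/2 + (11*sqrt(2)/2)i


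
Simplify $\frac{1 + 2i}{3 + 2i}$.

Multiply numerator and denominator by conjugate (3 - 2i):
= (1 + 2i)(3 - 2i) / (3^2 + 2^2)
= (7 + 4i) / 13
= 7/13 + (4/13)i


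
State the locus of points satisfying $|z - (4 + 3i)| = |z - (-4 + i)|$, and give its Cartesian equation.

|z - z1| = |z - z2| means z is equidistant from z1 and z2,
i.e. the perpendicular bisector of the segment from (4, 3) to (-4, 1) (midpoint (0, 2)).
With z = x + yi, square both sides:
(x - 4)^2 + (y - 3)^2 = (x - (-4))^2 + (y - 1)^2
The x^2 and y^2 terms cancel: -16x + (-4)y = 17 - 25 = -8
Simplify: 4x + y = 2
Locus: Perpendicular bisector of the segment from (4, 3) to (-4, 1): the line 4x + y = 2


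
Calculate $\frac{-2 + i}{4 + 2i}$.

Multiply numerator and denominator by conjugate (4 - 2i):
= (-2 + i)(4 - 2i) / (4^2 + 2^2)
= (-6 + 8i) / 20
Divide through by 2: (-3 + 4i) / 10
= -3/10 + (2/5)i


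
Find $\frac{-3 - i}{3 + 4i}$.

Multiply numerator and denominator by conjugate (3 - 4i):
= (-3 - i)(3 - 4i) / (3^2 + 4^2)
= (-13 + 9i) / 25
= -13/25 + (9/25)i


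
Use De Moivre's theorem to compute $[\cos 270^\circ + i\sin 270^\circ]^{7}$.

By De Moivre: z^n = r^n(cos(nθ) + i sin(nθ))
= 1^7(cos(7*270°) + i sin(7*270°))
= 1(cos 90° + i sin 90°)
= i


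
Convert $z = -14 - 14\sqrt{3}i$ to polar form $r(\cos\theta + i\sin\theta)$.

r = |z| = sqrt(a^2 + b^2) = sqrt((-14)^2 + (-14*sqrt(3))^2) = sqrt(196 + 588) = sqrt(784) = 28
θ = arctan(b/a) = arctan(-24.2487/-14) (quadrant-adjusted) = 240°
z = 28(cos 240° + i sin 240°)


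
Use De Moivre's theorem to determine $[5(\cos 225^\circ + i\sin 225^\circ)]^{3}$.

By De Moivre: z^n = r^n(cos(nθ) + i sin(nθ))
= 5^3(cos(3*225°) + i sin(3*225°))
= 125(cos 315° + i sin 315°)
= 125*sqrt(2)/2 - (125*sqrt(2)/2)i


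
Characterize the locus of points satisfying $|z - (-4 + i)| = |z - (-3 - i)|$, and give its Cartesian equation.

|z - z1| = |z - z2| means z is equidistant from z1 and z2,
i.e. the perpendicular bisector of the segment from (-4, 1) to (-3, -1) (midpoint (-7/2, 0)).
With z = x + yi, square both sides:
(x - (-4))^2 + (y - 1)^2 = (x - (-3))^2 + (y - (-1))^2
The x^2 and y^2 terms cancel: 2x + (-4)y = 10 - 17 = -7
Simplify: 2x - 4y = -7
Locus: Perpendicular bisector of the segment from (-4, 1) to (-3, -1): the line 2x - 4y = -7


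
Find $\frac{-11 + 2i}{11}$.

Divisor is real, so divide each part by 11:
= -1 + (2/11)i


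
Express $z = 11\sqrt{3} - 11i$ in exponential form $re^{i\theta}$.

r = |z| = sqrt((11*sqrt(3))^2 + (-11)^2) = sqrt(363 + 121) = sqrt(484) = 22
θ = arctan(b/a) = arctan(-11/19.0526) (quadrant-adjusted) = -30° = -π/6
z = 22e^(-i*π/6)


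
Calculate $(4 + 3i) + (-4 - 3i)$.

(4 + (-4)) + (3 + (-3))i = 0


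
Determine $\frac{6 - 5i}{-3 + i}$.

Multiply numerator and denominator by conjugate (-3 - i):
= (6 - 5i)(-3 - i) / ((-3)^2 + 1^2)
= (-23 + 9i) / 10
= -23/10 + (9/10)i


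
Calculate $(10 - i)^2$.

(a + bi)^2 = a^2 - b^2 + 2abi
= 10^2 - (-1)^2 + 2*10*(-1)i
= 99 - 20i


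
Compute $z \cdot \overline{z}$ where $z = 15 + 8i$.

z * conjugate(z) = |z|^2 = a^2 + b^2
= 15^2 + 8^2 = 289


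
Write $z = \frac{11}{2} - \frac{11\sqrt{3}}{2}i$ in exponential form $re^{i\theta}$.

r = |z| = sqrt((11/2)^2 + (-11*sqrt(3)/2)^2) = sqrt(121/4 + 363/4) = sqrt(121) = 11
θ = arctan(b/a) = arctan(-9.5263/5.5) (quadrant-adjusted) = -60° = -π/3
z = 11e^(-i*π/3)


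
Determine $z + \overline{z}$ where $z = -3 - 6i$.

z + conjugate(z) = (a + bi) + (a - bi) = 2a
= 2 * (-3) = -6


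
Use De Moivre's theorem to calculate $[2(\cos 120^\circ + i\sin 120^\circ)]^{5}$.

By De Moivre: z^n = r^n(cos(nθ) + i sin(nθ))
= 2^5(cos(5*120°) + i sin(5*120°))
= 32(cos 240° + i sin 240°)
= -16 - 16*sqrt(3)i


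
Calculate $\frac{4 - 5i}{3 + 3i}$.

Multiply numerator and denominator by conjugate (3 - 3i):
= (4 - 5i)(3 - 3i) / (3^2 + 3^2)
= (-3 - 27i) / 18
Divide through by 3: (-1 - 9i) / 6
= -1/6 - (3/2)i


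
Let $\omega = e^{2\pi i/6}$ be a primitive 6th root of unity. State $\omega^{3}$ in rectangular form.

ω^3 = e^(2πi·3/6) = e^(i·1π)
= cos(1π) + i sin(1π)
= -1


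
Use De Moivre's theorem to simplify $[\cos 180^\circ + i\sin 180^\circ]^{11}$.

By De Moivre: z^n = r^n(cos(nθ) + i sin(nθ))
= 1^11(cos(11*180°) + i sin(11*180°))
= 1(cos 180° + i sin 180°)
= -1


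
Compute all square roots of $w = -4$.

|w| = 4, arg(w) = 180°
Root modulus = 4^(1/2) = 2
Root arguments: θ_k = (180° + 360°k)/2 for k = 0, 1, ..., 1
Roots: 2i, -2i


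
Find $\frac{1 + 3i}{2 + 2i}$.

Multiply numerator and denominator by conjugate (2 - 2i):
= (1 + 3i)(2 - 2i) / (2^2 + 2^2)
= (8 + 4i) / 8
Divide through by 4: (2 + i) / 2
= 1 + (1/2)i


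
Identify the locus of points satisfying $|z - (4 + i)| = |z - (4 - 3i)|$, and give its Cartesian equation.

|z - z1| = |z - z2| means z is equidistant from z1 and z2,
i.e. the perpendicular bisector of the segment from (4, 1) to (4, -3) (midpoint (4, -1)).
With z = x + yi, square both sides:
(x - 4)^2 + (y - 1)^2 = (x - 4)^2 + (y - (-3))^2
The x^2 and y^2 terms cancel: 0x + (-8)y = 25 - 17 = 8
Simplify: y = -1
Locus: Perpendicular bisector of the segment from (4, 1) to (4, -3): the line y = -1


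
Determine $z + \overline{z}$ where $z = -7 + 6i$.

z + conjugate(z) = (a + bi) + (a - bi) = 2a
= 2 * (-7) = -14


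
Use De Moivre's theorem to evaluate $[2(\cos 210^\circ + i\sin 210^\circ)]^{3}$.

By De Moivre: z^n = r^n(cos(nθ) + i sin(nθ))
= 2^3(cos(3*210°) + i sin(3*210°))
= 8(cos 270° + i sin 270°)
= -8i


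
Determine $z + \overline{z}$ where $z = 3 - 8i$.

z + conjugate(z) = (a + bi) + (a - bi) = 2a
= 2 * 3 = 6


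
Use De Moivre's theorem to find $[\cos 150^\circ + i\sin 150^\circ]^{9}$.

By De Moivre: z^n = r^n(cos(nθ) + i sin(nθ))
= 1^9(cos(9*150°) + i sin(9*150°))
= 1(cos 270° + i sin 270°)
= -i


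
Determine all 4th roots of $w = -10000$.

|w| = 10000, arg(w) = 180°
Root modulus = 10000^(1/4) = 10
Root arguments: θ_k = (180° + 360°k)/4 for k = 0, 1, ..., 3
Roots: 5*sqrt(2) + 5*sqrt(2)i, -5*sqrt(2) + 5*sqrt(2)i, -5*sqrt(2) - 5*sqrt(2)i, 5*sqrt(2) - 5*sqrt(2)i


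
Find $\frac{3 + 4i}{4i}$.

Multiply numerator and denominator by conjugate (-4i):
= (3 + 4i)(-4i) / (0^2 + 4^2)
= (16 - 12i) / 16
Divide through by 4: (4 - 3i) / 4
= 1 - (3/4)i


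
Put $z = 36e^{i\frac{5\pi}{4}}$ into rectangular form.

a = r cos θ = 36 * -sqrt(2)/2 = -18*sqrt(2)
b = r sin θ = 36 * -sqrt(2)/2 = -18*sqrt(2)
z = -18*sqrt(2) - 18*sqrt(2)i


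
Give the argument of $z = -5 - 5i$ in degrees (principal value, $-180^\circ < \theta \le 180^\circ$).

θ = arctan(b/a) = arctan(-5/-5) (quadrant-adjusted) = -135°


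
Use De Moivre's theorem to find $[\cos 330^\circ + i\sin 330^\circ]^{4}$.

By De Moivre: z^n = r^n(cos(nθ) + i sin(nθ))
= 1^4(cos(4*330°) + i sin(4*330°))
= 1(cos 240° + i sin 240°)
= -1/2 - (sqrt(3)/2)i


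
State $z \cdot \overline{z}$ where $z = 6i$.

z * conjugate(z) = |z|^2 = a^2 + b^2
= 0^2 + 6^2 = 36


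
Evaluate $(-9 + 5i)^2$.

(a + bi)^2 = a^2 - b^2 + 2abi
= (-9)^2 - 5^2 + 2*(-9)*5i
= 56 - 90i


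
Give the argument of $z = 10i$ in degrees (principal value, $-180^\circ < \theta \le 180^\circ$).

a = 0 and b > 0, so z lies on the positive imaginary axis: θ = 90°


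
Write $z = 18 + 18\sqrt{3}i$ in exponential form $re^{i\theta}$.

r = |z| = sqrt((18)^2 + (18*sqrt(3))^2) = sqrt(324 + 972) = sqrt(1296) = 36
θ = arctan(b/a) = arctan(31.1769/18) (quadrant-adjusted) = 60° = π/3
z = 36e^(i*π/3)


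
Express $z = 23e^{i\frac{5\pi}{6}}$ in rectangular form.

a = r cos θ = 23 * -sqrt(3)/2 = -23*sqrt(3)/2
b = r sin θ = 23 * 1/2 = 23/2
z = -23*sqrt(3)/2 + (23/2)i


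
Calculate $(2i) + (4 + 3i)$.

(0 + 4) + (2 + 3)i = 4 + 5i


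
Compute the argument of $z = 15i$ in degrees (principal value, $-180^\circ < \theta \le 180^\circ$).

a = 0 and b > 0, so z lies on the positive imaginary axis: θ = 90°


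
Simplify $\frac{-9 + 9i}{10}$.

Divisor is real, so divide each part by 10:
= -9/10 + (9/10)i


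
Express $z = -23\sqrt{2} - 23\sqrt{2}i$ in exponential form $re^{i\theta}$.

r = |z| = sqrt((-23*sqrt(2))^2 + (-23*sqrt(2))^2) = sqrt(1058 + 1058) = sqrt(2116) = 46
θ = arctan(b/a) = arctan(-32.5269/-32.5269) (quadrant-adjusted) = 225° = 5π/4
z = 46e^(i*5π/4)


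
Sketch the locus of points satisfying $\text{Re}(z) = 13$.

Re(z) = x where z = x + yi; the equation x = 13 is satisfied by all points with that x-coordinate
Locus: Vertical line x = 13


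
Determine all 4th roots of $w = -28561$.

|w| = 28561, arg(w) = 180°
Root modulus = 28561^(1/4) = 13
Root arguments: θ_k = (180° + 360°k)/4 for k = 0, 1, ..., 3
Roots: 13*sqrt(2)/2 + (13*sqrt(2)/2)i, -13*sqrt(2)/2 + (13*sqrt(2)/2)i, -13*sqrt(2)/2 - (13*sqrt(2)/2)i, 13*sqrt(2)/2 - (13*sqrt(2)/2)i


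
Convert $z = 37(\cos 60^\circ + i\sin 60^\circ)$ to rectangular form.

a = r cos θ = 37 * 1/2 = 37/2
b = r sin θ = 37 * sqrt(3)/2 = 37*sqrt(3)/2
z = 37/2 + (37*sqrt(3)/2)i


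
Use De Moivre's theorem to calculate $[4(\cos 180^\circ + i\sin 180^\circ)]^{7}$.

By De Moivre: z^n = r^n(cos(nθ) + i sin(nθ))
= 4^7(cos(7*180°) + i sin(7*180°))
= 16384(cos 180° + i sin 180°)
= -16384


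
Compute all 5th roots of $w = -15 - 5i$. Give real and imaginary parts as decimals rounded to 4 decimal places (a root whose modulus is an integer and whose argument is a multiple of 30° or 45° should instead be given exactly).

|w| = sqrt(250) ≈ 15.811388, arg(w) ≈ 198.434949°
Root modulus = sqrt(250)^(1/5) ≈ 1.736977
Root arguments: θ_k = (arg(w) + 360°k)/5 for k = 0, 1, ..., 4
Compute each root as (root modulus)(cos θ_k + i sin θ_k) using full-precision intermediates, then round to 4 decimal places.
Roots: 1.3367 + 1.1092i, -0.6419 + 1.6140i, -1.7334 - 0.1117i, -0.4294 - 1.6831i, 1.4680 - 0.9285i


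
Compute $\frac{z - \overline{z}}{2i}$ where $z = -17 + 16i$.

z - conjugate(z) = 2bi
(z - conjugate(z))/(2i) = 2bi/(2i) = b = 16


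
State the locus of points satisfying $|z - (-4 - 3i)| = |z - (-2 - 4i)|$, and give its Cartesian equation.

|z - z1| = |z - z2| means z is equidistant from z1 and z2,
i.e. the perpendicular bisector of the segment from (-4, -3) to (-2, -4) (midpoint (-3, -7/2)).
With z = x + yi, square both sides:
(x - (-4))^2 + (y - (-3))^2 = (x - (-2))^2 + (y - (-4))^2
The x^2 and y^2 terms cancel: 4x + (-2)y = 20 - 25 = -5
Simplify: 4x - 2y = -5
Locus: Perpendicular bisector of the segment from (-4, -3) to (-2, -4): the line 4x - 2y = -5


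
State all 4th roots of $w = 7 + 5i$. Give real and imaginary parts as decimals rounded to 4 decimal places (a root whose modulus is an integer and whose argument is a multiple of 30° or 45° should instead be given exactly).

|w| = sqrt(74) ≈ 8.602325, arg(w) ≈ 35.537678°
Root modulus = sqrt(74)^(1/4) ≈ 1.712592
Root arguments: θ_k = (arg(w) + 360°k)/4 for k = 0, 1, ..., 3
Compute each root as (root modulus)(cos θ_k + i sin θ_k) using full-precision intermediates, then round to 4 decimal places.
Roots: 1.6920 + 0.2645i, -0.2645 + 1.6920i, -1.6920 - 0.2645i, 0.2645 - 1.6920i


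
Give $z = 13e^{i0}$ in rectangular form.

a = r cos θ = 13 * 1 = 13
b = r sin θ = 13 * 0 = 0
z = 13


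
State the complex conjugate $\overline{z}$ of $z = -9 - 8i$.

If z = a + bi, then conjugate(z) = a - bi
conjugate(-9 - 8i) = -9 + 8i


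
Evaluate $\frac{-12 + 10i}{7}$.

Divisor is real, so divide each part by 7:
= -12/7 + (10/7)i


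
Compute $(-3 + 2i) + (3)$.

(-3 + 3) + (2 + 0)i = 2i


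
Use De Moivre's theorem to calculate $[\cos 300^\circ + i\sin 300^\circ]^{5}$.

By De Moivre: z^n = r^n(cos(nθ) + i sin(nθ))
= 1^5(cos(5*300°) + i sin(5*300°))
= 1(cos 60° + i sin 60°)
= 1/2 + (sqrt(3)/2)i


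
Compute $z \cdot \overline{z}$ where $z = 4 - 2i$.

z * conjugate(z) = |z|^2 = a^2 + b^2
= 4^2 + (-2)^2 = 20


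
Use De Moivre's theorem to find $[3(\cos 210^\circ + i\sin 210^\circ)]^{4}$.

By De Moivre: z^n = r^n(cos(nθ) + i sin(nθ))
= 3^4(cos(4*210°) + i sin(4*210°))
= 81(cos 120° + i sin 120°)
= -81/2 + (81*sqrt(3)/2)i


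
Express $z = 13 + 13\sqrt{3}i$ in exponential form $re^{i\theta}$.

r = |z| = sqrt((13)^2 + (13*sqrt(3))^2) = sqrt(169 + 507) = sqrt(676) = 26
θ = arctan(b/a) = arctan(22.5167/13) (quadrant-adjusted) = 60° = π/3
z = 26e^(i*π/3)


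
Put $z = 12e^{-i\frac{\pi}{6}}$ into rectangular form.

a = r cos θ = 12 * sqrt(3)/2 = 6*sqrt(3)
b = r sin θ = 12 * -1/2 = -6
z = 6*sqrt(3) - 6i


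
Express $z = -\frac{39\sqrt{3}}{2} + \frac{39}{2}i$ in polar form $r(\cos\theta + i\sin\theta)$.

r = |z| = sqrt(a^2 + b^2) = sqrt((-39*sqrt(3)/2)^2 + (39/2)^2) = sqrt(4563/4 + 1521/4) = sqrt(1521) = 39
θ = arctan(b/a) = arctan(19.5/-33.775) (quadrant-adjusted) = 150°
z = 39(cos 150° + i sin 150°)


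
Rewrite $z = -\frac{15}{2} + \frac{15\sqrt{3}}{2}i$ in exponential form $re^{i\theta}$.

r = |z| = sqrt((-15/2)^2 + (15*sqrt(3)/2)^2) = sqrt(225/4 + 675/4) = sqrt(225) = 15
θ = arctan(b/a) = arctan(12.9904/-7.5) (quadrant-adjusted) = 120° = 2π/3
z = 15e^(i*2π/3)


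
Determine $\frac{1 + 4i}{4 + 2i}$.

Multiply numerator and denominator by conjugate (4 - 2i):
= (1 + 4i)(4 - 2i) / (4^2 + 2^2)
= (12 + 14i) / 20
Divide through by 2: (6 + 7i) / 10
= 3/5 + (7/10)i


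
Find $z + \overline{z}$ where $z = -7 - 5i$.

z + conjugate(z) = (a + bi) + (a - bi) = 2a
= 2 * (-7) = -14


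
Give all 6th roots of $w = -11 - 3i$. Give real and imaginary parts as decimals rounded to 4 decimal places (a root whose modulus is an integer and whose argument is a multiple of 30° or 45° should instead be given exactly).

|w| = sqrt(130) ≈ 11.401754, arg(w) ≈ 195.255119°
Root modulus = sqrt(130)^(1/6) ≈ 1.500244
Root arguments: θ_k = (arg(w) + 360°k)/6 for k = 0, 1, ..., 5
Compute each root as (root modulus)(cos θ_k + i sin θ_k) using full-precision intermediates, then round to 4 decimal places.
Roots: 1.2647 + 0.8070i, -0.0666 + 1.4988i, -1.3312 + 0.6917i, -1.2647 - 0.8070i, 0.0666 - 1.4988i, 1.3312 - 0.6917i


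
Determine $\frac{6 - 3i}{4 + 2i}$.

Multiply numerator and denominator by conjugate (4 - 2i):
= (6 - 3i)(4 - 2i) / (4^2 + 2^2)
= (18 - 24i) / 20
Divide through by 2: (9 - 12i) / 10
= 9/10 - (6/5)i


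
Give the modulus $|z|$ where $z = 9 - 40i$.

|z| = sqrt(a^2 + b^2) = sqrt(9^2 + (-40)^2) = sqrt(1681) = 41


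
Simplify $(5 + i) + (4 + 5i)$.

(5 + 4) + (1 + 5)i = 9 + 6i


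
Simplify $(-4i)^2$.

(a + bi)^2 = a^2 - b^2 + 2abi
= 0^2 - (-4)^2 + 2*0*(-4)i
= -16


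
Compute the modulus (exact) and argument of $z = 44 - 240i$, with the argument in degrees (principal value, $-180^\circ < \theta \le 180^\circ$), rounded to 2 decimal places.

|z| = sqrt(44^2 + (-240)^2) = 244
arg(z) = arctan(b/a) = arctan(-240/44) (quadrant-adjusted) = -79.61°


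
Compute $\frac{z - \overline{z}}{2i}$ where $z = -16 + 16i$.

z - conjugate(z) = 2bi
(z - conjugate(z))/(2i) = 2bi/(2i) = b = 16


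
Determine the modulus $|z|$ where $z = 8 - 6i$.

|z| = sqrt(a^2 + b^2) = sqrt(8^2 + (-6)^2) = sqrt(100) = 10


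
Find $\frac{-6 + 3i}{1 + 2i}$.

Multiply numerator and denominator by conjugate (1 - 2i):
= (-6 + 3i)(1 - 2i) / (1^2 + 2^2)
= (15i) / 5
= 3i


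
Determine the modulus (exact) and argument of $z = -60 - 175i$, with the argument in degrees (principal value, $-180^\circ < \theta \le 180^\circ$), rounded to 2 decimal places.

|z| = sqrt((-60)^2 + (-175)^2) = 185
arg(z) = arctan(b/a) = arctan(-175/-60) (quadrant-adjusted) = -108.92°


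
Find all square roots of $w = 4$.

|w| = 4, arg(w) = 0°
Root modulus = 4^(1/2) = 2
Root arguments: θ_k = (0° + 360°k)/2 for k = 0, 1, ..., 1
Roots: 2, -2


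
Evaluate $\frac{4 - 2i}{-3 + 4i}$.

Multiply numerator and denominator by conjugate (-3 - 4i):
= (4 - 2i)(-3 - 4i) / ((-3)^2 + 4^2)
= (-20 - 10i) / 25
Divide through by 5: (-4 - 2i) / 5
= -4/5 - (2/5)i


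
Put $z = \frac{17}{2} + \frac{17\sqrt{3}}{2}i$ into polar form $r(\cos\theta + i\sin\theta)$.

r = |z| = sqrt(a^2 + b^2) = sqrt((17/2)^2 + (17*sqrt(3)/2)^2) = sqrt(289/4 + 867/4) = sqrt(289) = 17
θ = arctan(b/a) = arctan(14.7224/8.5) (quadrant-adjusted) = 60°
z = 17(cos 60° + i sin 60°)


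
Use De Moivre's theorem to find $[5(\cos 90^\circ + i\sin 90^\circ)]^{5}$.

By De Moivre: z^n = r^n(cos(nθ) + i sin(nθ))
= 5^5(cos(5*90°) + i sin(5*90°))
= 3125(cos 90° + i sin 90°)
= 3125i


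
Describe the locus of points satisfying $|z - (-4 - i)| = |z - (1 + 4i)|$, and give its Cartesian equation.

|z - z1| = |z - z2| means z is equidistant from z1 and z2,
i.e. the perpendicular bisector of the segment from (-4, -1) to (1, 4) (midpoint (-3/2, 3/2)).
With z = x + yi, square both sides:
(x - (-4))^2 + (y - (-1))^2 = (x - 1)^2 + (y - 4)^2
The x^2 and y^2 terms cancel: 10x + 10y = 17 - 17 = 0
Simplify: x + y = 0
Locus: Perpendicular bisector of the segment from (-4, -1) to (1, 4): the line x + y = 0


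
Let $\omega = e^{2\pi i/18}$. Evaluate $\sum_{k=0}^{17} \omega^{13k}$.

Let ζ = ω^13 = e^(2πi·13/18). Since 18 ∤ 13, ζ ≠ 1.
Sum = Σ_{k=0}^{17} ζ^k = (ζ^18 - 1)/(ζ - 1) = (ω^{13·18} - 1)/(ζ - 1) = (1 - 1)/(ζ - 1) = 0


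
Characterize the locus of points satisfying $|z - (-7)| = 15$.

|z - z0| = r describes a circle centered at z0 with radius r
Here z0 = -7 and r = 15
Locus: Circle centered at (-7, 0) with radius 15


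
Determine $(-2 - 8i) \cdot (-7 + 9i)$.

(a1*a2 - b1*b2) + (a1*b2 + b1*a2)i
= (14 - (-72)) + (-18 + 56)i
= 86 + 38i


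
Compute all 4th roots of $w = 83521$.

|w| = 83521, arg(w) = 0°
Root modulus = 83521^(1/4) = 17
Root arguments: θ_k = (0° + 360°k)/4 for k = 0, 1, ..., 3
Roots: 17, 17i, -17, -17i


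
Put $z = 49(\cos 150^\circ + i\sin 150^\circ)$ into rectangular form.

a = r cos θ = 49 * -sqrt(3)/2 = -49*sqrt(3)/2
b = r sin θ = 49 * 1/2 = 49/2
z = -49*sqrt(3)/2 + (49/2)i
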